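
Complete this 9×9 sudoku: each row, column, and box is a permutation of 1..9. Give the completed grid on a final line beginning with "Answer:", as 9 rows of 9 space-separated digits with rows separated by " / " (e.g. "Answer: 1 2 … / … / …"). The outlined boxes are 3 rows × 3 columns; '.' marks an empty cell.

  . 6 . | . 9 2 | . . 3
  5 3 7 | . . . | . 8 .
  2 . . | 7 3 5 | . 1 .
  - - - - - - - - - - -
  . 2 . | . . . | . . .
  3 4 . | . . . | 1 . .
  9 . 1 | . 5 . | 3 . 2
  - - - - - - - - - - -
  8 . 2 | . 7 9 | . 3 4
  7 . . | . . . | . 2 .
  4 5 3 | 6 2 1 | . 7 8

Step 1. [r4c7∈{4,5,6,7,8,9}] across col 7, 8 lands solely at r4c7. So r4c7=8.
Step 2. [r1c4∈{1,4,8}] box 2 places 8 nowhere but r1c4, so r1c4=8.
Step 3. [r6c4∈{4}] only 4 remains possible at r6c4. So r6c4=4.
Step 4. [r4c1∈{6}] only 6 remains possible at r4c1. So r4c1=6.
Step 5. [r7c7∈{5,6}] across row 7, 6 lands solely at r7c7. So r7c7=6.
Step 6. [r9c7∈{9}] r9c7 is down to just 9, so r9c7=9.
Step 7. [r3c7∈{4}] r3c7's peers cover all but 4, so r3c7=4.
Step 8. [r2c9∈{6,9}] row 2 places 9 nowhere but r2c9. So r2c9=9.
Step 9. [r4c3∈{5}] r4c3 has the single candidate 5. So r4c3=5.
Step 10. [r5c3∈{8}] r5c3's peers cover all but 8, so r5c3=8.
Step 11. [r5c5∈{6}] r5c5's peers cover all but 6 ⇒ r5c5=6.
Step 12. [r8c7∈{5}] r8c7 has the single candidate 5. So r8c7=5.
Step 13. [r5c6∈{7}] nothing but 7 survives at r5c6 ⇒ r5c6=7.
Step 14. [r8c5∈{4,8}] r8c5 is the only open cell in col 5 admitting 8. So r8c5=8.
Step 15. [r4c6∈{3}] r4c6's peers cover all but 3 ⇒ r4c6=3.
Step 16. [r2c4∈{1}] nothing but 1 survives at r2c4. So r2c4=1.
Step 17. [r3c3∈{9}] r3c3 is down to just 9, so r3c3=9.
Step 18. [r4c4∈{9}] nothing but 9 survives at r4c4 ⇒ r4c4=9.
Step 19. [r8c9∈{1}] r8c9 is down to just 1, so r8c9=1.
Step 20. [r8c6∈{4}] r8c6 is down to just 4, so r8c6=4.
Step 21. [r5c8∈{5,9}] row 5 places 9 nowhere but r5c8. So r5c8=9.
Step 22. [r4c9∈{7}] nothing but 7 survives at r4c9 ⇒ r4c9=7.
Step 23. [r1c3∈{4}] only 4 remains possible at r1c3, so r1c3=4.
Step 24. [r1c1∈{1}] r1c1 is down to just 1, so r1c1=1.
Step 25. [r7c4∈{5}] nothing but 5 survives at r7c4 ⇒ r7c4=5.
Step 26. [r6c8∈{6}] r6c8 is down to just 6 ⇒ r6c8=6.
Step 27. [r2c6∈{6}] r2c6 has the single candidate 6. So r2c6=6.
Step 28. [r2c7∈{2}] r2c7 has the single candidate 2. So r2c7=2.
Step 29. [r4c5∈{1}] r4c5 has the single candidate 1. So r4c5=1.
Step 30. [r6c2∈{7}] nothing but 7 survives at r6c2. So r6c2=7.
Step 31. [r3c9∈{6}] r3c9's peers cover all but 6 ⇒ r3c9=6.
Step 32. [r5c9∈{5}] r5c9's peers cover all but 5. So r5c9=5.
Step 33. [r5c4∈{2}] only 2 remains possible at r5c4 ⇒ r5c4=2.
Step 34. [r3c2∈{8}] r3c2 is down to just 8. So r3c2=8.
Step 35. [r1c8∈{5}] nothing but 5 survives at r1c8. So r1c8=5.
Step 36. [r2c5∈{4}] r2c5 has the single candidate 4, so r2c5=4.
Step 37. [r8c2∈{9}] r8c2 is down to just 9 ⇒ r8c2=9.
Step 38. [r6c6∈{8}] r6c6's peers cover all but 8. So r6c6=8.
Step 39. [r7c2∈{1}] nothing but 1 survives at r7c2. So r7c2=1.
Step 40. [r8c3∈{6}] r8c3 is down to just 6, so r8c3=6.
Step 41. [r1c7∈{7}] r1c7 is down to just 7. So r1c7=7.
Step 42. [r8c4∈{3}] only 3 remains possible at r8c4. So r8c4=3.
Step 43. [r4c8∈{4}] r4c8 is down to just 4 ⇒ r4c8=4.

Answer: 1 6 4 8 9 2 7 5 3 / 5 3 7 1 4 6 2 8 9 / 2 8 9 7 3 5 4 1 6 / 6 2 5 9 1 3 8 4 7 / 3 4 8 2 6 7 1 9 5 / 9 7 1 4 5 8 3 6 2 / 8 1 2 5 7 9 6 3 4 / 7 9 6 3 8 4 5 2 1 / 4 5 3 6 2 1 9 7 8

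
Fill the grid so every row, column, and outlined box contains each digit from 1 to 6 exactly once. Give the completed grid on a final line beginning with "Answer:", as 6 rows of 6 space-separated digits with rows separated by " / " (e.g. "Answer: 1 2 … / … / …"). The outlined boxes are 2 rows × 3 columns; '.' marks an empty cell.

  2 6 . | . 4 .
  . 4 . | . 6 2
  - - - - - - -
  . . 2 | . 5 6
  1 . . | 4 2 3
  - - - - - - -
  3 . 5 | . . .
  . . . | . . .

Step 1. [r5c5∈{1}] r5c5 has the single candidate 1. So r5c5=1.
Step 2. [r1c6∈{1,5}] col 6 places 1 nowhere but r1c6 ⇒ r1c6=1.
Step 3. [r6c3∈{1,4,6}] in col 3, 4 fits only at r6c3, so r6c3=4.
Step 4. [r1c4∈{3,5}] 5 has one home in row 1: r1c4 ⇒ r1c4=5.
Step 5. [r5c4∈{2,6}] r5c4 is the only open cell in row 5 admitting 6, so r5c4=6.
Step 6. [r6c4∈{2,3}] 2 has one home in col 4: r6c4 ⇒ r6c4=2.
Step 7. [r1c3∈{3}] r1c3 is down to just 3 ⇒ r1c3=3.
Step 8. [r2c1∈{5}] only 5 remains possible at r2c1, so r2c1=5.
Step 9. [r5c6∈{4}] nothing but 4 survives at r5c6 ⇒ r5c6=4.
Step 10. [r2c4∈{3}] only 3 remains possible at r2c4 ⇒ r2c4=3.
Step 11. [r3c4∈{1}] r3c4 is down to just 1, so r3c4=1.
Step 12. [r6c5∈{3}] r6c5 has the single candidate 3, so r6c5=3.
Step 13. [r2c3∈{1}] r2c3 is down to just 1 ⇒ r2c3=1.
Step 14. [r4c3∈{6}] nothing but 6 survives at r4c3, so r4c3=6.
Step 15. [r6c2∈{1}] r6c2 is down to just 1 ⇒ r6c2=1.
Step 16. [r6c1∈{6}] only 6 remains possible at r6c1 ⇒ r6c1=6.
Step 17. [r5c2∈{2}] nothing but 2 survives at r5c2, so r5c2=2.
Step 18. [r3c1∈{4}] only 4 remains possible at r3c1, so r3c1=4.
Step 19. [r6c6∈{5}] r6c6's peers cover all but 5 ⇒ r6c6=5.
Step 20. [r3c2∈{3}] r3c2 has the single candidate 3, so r3c2=3.
Step 21. [r4c2∈{5}] r4c2's peers cover all but 5, so r4c2=5.

Answer: 2 6 3 5 4 1 / 5 4 1 3 6 2 / 4 3 2 1 5 6 / 1 5 6 4 2 3 / 3 2 5 6 1 4 / 6 1 4 2 3 5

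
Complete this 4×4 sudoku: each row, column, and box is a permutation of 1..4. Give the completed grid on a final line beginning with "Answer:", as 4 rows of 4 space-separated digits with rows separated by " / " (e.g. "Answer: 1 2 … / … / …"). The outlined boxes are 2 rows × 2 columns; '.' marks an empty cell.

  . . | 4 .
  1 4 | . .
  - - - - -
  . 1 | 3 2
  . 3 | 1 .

Step 1. [r1c1∈{2,3}] col 1 places 3 nowhere but r1c1 ⇒ r1c1=3.
Step 2. [r4c1∈{2,4}] across row 4, 2 lands solely at r4c1, so r4c1=2.
Step 3. [r4c4∈{4}] nothing but 4 survives at r4c4. So r4c4=4.
Step 4. [r3c1∈{4}] r3c1 is down to just 4 ⇒ r3c1=4.
Step 5. [r1c4∈{1}] nothing but 1 survives at r1c4, so r1c4=1.
Step 6. [r2c4∈{3}] nothing but 3 survives at r2c4 ⇒ r2c4=3.
Step 7. [r2c3∈{2}] r2c3 has the single candidate 2. So r2c3=2.
Step 8. [r1c2∈{2}] r1c2 is down to just 2 ⇒ r1c2=2.

Answer: 3 2 4 1 / 1 4 2 3 / 4 1 3 2 / 2 3 1 4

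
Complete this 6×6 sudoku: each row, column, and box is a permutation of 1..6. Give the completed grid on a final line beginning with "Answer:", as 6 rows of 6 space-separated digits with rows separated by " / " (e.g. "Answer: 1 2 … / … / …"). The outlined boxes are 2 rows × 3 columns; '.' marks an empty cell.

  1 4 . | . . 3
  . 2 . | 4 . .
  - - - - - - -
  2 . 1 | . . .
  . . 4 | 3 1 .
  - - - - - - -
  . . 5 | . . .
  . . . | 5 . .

Step 1. [r3c4∈{6}] nothing but 6 survives at r3c4. So r3c4=6.
Step 2. [r1c5∈{2,5,6}] r1c5 is the only open cell in row 1 admitting 5, so r1c5=5.
Step 3. [r2c5∈{6}] r2c5's peers cover all but 6 ⇒ r2c5=6.
Step 4. [r6c3∈{2,3,6}] col 3 places 2 nowhere but r6c3 ⇒ r6c3=2.
Step 5. [r5c4∈{1,2}] col 4 places 1 nowhere but r5c4. So r5c4=1.
Step 6. [r5c5∈{2,3,4}] in col 5, 2 fits only at r5c5, so r5c5=2.
Step 7. [r6c5∈{3,4}] in col 5, 3 fits only at r6c5 ⇒ r6c5=3.
Step 8. [r2c1∈{3,5}] 5 has one home in row 2: r2c1 ⇒ r2c1=5.
Step 9. [r5c1∈{3,4,6}] across col 1, 3 lands solely at r5c1, so r5c1=3.
Step 10. [r5c2∈{6}] nothing but 6 survives at r5c2 ⇒ r5c2=6.
Step 11. [r4c2∈{5}] r4c2 is down to just 5. So r4c2=5.
Step 12. [r5c6∈{4}] r5c6 has the single candidate 4, so r5c6=4.
Step 13. [r6c2∈{1}] r6c2's peers cover all but 1. So r6c2=1.
Step 14. [r1c4∈{2}] r1c4's peers cover all but 2 ⇒ r1c4=2.
Step 15. [r4c1∈{6}] r4c1's peers cover all but 6, so r4c1=6.
Step 16. [r3c5∈{4}] only 4 remains possible at r3c5, so r3c5=4.
Step 17. [r4c6∈{2}] r4c6 has the single candidate 2, so r4c6=2.
Step 18. [r1c3∈{6}] nothing but 6 survives at r1c3 ⇒ r1c3=6.
Step 19. [r3c6∈{5}] nothing but 5 survives at r3c6 ⇒ r3c6=5.
Step 20. [r2c6∈{1}] r2c6 is down to just 1. So r2c6=1.
Step 21. [r6c1∈{4}] r6c1 is down to just 4 ⇒ r6c1=4.
Step 22. [r2c3∈{3}] nothing but 3 survives at r2c3, so r2c3=3.
Step 23. [r3c2∈{3}] only 3 remains possible at r3c2, so r3c2=3.
Step 24. [r6c6∈{6}] r6c6 has the single candidate 6, so r6c6=6.

Answer: 1 4 6 2 5 3 / 5 2 3 4 6 1 / 2 3 1 6 4 5 / 6 5 4 3 1 2 / 3 6 5 1 2 4 / 4 1 2 5 3 6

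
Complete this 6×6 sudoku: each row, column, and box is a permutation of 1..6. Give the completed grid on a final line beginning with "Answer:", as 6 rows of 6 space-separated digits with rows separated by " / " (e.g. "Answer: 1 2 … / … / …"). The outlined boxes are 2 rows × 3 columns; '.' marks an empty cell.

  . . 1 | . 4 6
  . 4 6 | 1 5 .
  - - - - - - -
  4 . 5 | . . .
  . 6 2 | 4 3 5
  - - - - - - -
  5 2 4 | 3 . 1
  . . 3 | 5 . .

Step 1. [r3c6∈{2}] nothing but 2 survives at r3c6, so r3c6=2.
Step 2. [r6c2∈{1}] nothing but 1 survives at r6c2 ⇒ r6c2=1.
Step 3. [r5c5∈{6}] r5c5's peers cover all but 6, so r5c5=6.
Step 4. [r2c1∈{2,3}] r2c1 is the only open cell in row 2 admitting 2. So r2c1=2.
Step 5. [r1c2∈{3,5}] across row 1, 5 lands solely at r1c2, so r1c2=5.
Step 6. [r1c1∈{3}] r1c1 has the single candidate 3 ⇒ r1c1=3.
Step 7. [r3c5∈{1}] nothing but 1 survives at r3c5. So r3c5=1.
Step 8. [r4c1∈{1}] r4c1's peers cover all but 1, so r4c1=1.
Step 9. [r2c6∈{3}] nothing but 3 survives at r2c6. So r2c6=3.
Step 10. [r3c2∈{3}] r3c2 is down to just 3 ⇒ r3c2=3.
Step 11. [r1c4∈{2}] r1c4 has the single candidate 2 ⇒ r1c4=2.
Step 12. [r6c1∈{6}] only 6 remains possible at r6c1, so r6c1=6.
Step 13. [r6c5∈{2}] r6c5's peers cover all but 2 ⇒ r6c5=2.
Step 14. [r3c4∈{6}] r3c4 has the single candidate 6 ⇒ r3c4=6.
Step 15. [r6c6∈{4}] r6c6 has the single candidate 4. So r6c6=4.

Answer: 3 5 1 2 4 6 / 2 4 6 1 5 3 / 4 3 5 6 1 2 / 1 6 2 4 3 5 / 5 2 4 3 6 1 / 6 1 3 5 2 4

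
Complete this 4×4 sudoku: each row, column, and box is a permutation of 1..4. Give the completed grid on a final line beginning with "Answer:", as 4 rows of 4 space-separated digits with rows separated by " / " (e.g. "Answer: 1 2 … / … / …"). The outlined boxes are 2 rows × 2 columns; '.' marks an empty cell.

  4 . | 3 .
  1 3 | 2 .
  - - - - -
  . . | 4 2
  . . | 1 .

Step 1. [r4c1∈{2,3}] in col 1, 2 fits only at r4c1 ⇒ r4c1=2.
Step 2. [r2c4∈{4}] r2c4 is down to just 4, so r2c4=4.
Step 3. [r3c1∈{3}] only 3 remains possible at r3c1 ⇒ r3c1=3.
Step 4. [r4c4∈{3}] r4c4 has the single candidate 3, so r4c4=3.
Step 5. [r1c4∈{1}] r1c4 has the single candidate 1. So r1c4=1.
Step 6. [r1c2∈{2}] only 2 remains possible at r1c2 ⇒ r1c2=2.
Step 7. [r4c2∈{4}] only 4 remains possible at r4c2 ⇒ r4c2=4.
Step 8. [r3c2∈{1}] r3c2's peers cover all but 1. So r3c2=1.

Answer: 4 2 3 1 / 1 3 2 4 / 3 1 4 2 / 2 4 1 3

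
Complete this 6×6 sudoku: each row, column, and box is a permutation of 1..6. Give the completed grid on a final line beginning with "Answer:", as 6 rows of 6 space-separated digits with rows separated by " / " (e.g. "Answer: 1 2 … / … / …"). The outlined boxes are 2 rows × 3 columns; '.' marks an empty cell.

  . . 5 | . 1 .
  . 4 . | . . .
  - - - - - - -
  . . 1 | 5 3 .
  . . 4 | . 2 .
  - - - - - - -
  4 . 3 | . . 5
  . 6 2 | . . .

Step 1. [r2c3∈{6}] r2c3's peers cover all but 6 ⇒ r2c3=6.
Step 2. [r5c4∈{1,2,6}] in row 5, 2 fits only at r5c4, so r5c4=2.
Step 3. [r2c4∈{3}] only 3 remains possible at r2c4 ⇒ r2c4=3.
Step 4. [r3c6∈{4,6}] 4 has one home in row 3: r3c6. So r3c6=4.
Step 5. [r3c1∈{2,6}] r3c1 is the only open cell in row 3 admitting 6 ⇒ r3c1=6.
Step 6. [r2c1∈{1,2}] row 2 places 1 nowhere but r2c1, so r2c1=1.
Step 7. [r1c1∈{2,3}] across col 1, 2 lands solely at r1c1. So r1c1=2.
Step 8. [r1c6∈{6}] only 6 remains possible at r1c6 ⇒ r1c6=6.
Step 9. [r4c2∈{3,5}] across col 2, 5 lands solely at r4c2, so r4c2=5.
Step 10. [r4c6∈{1}] r4c6 is down to just 1 ⇒ r4c6=1.
Step 11. [r6c4∈{1,4}] row 6 places 1 nowhere but r6c4. So r6c4=1.
Step 12. [r6c5∈{4}] only 4 remains possible at r6c5. So r6c5=4.
Step 13. [r5c2∈{1}] nothing but 1 survives at r5c2. So r5c2=1.
Step 14. [r5c5∈{6}] r5c5 has the single candidate 6, so r5c5=6.
Step 15. [r1c2∈{3}] r1c2's peers cover all but 3, so r1c2=3.
Step 16. [r6c6∈{3}] r6c6 is down to just 3. So r6c6=3.
Step 17. [r6c1∈{5}] r6c1 is down to just 5 ⇒ r6c1=5.
Step 18. [r3c2∈{2}] r3c2 is down to just 2. So r3c2=2.
Step 19. [r1c4∈{4}] r1c4 has the single candidate 4, so r1c4=4.
Step 20. [r2c5∈{5}] only 5 remains possible at r2c5, so r2c5=5.
Step 21. [r4c1∈{3}] r4c1's peers cover all but 3, so r4c1=3.
Step 22. [r4c4∈{6}] r4c4 has the single candidate 6 ⇒ r4c4=6.
Step 23. [r2c6∈{2}] r2c6's peers cover all but 2 ⇒ r2c6=2.

Answer: 2 3 5 4 1 6 / 1 4 6 3 5 2 / 6 2 1 5 3 4 / 3 5 4 6 2 1 / 4 1 3 2 6 5 / 5 6 2 1 4 3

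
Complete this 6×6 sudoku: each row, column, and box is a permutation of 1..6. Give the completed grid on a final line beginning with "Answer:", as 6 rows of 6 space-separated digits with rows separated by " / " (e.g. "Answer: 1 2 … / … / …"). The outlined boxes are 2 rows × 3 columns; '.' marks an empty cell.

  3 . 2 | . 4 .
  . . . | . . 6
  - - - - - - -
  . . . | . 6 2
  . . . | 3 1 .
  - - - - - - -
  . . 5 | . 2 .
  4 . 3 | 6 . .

Step 1. [r1c2∈{1,5,6}] row 1 places 6 nowhere but r1c2, so r1c2=6.
Step 2. [r5c2∈{1}] r5c2 has the single candidate 1. So r5c2=1.
Step 3. [r4c1∈{2,5,6}] r4c1 is the only open cell in col 1 admitting 2. So r4c1=2.
Step 4. [r6c6∈{1,5}] across row 6, 1 lands solely at r6c6 ⇒ r6c6=1.
Step 5. [r1c6∈{5}] r1c6 is down to just 5, so r1c6=5.
Step 6. [r4c6∈{4}] r4c6 is down to just 4 ⇒ r4c6=4.
Step 7. [r4c2∈{5}] only 5 remains possible at r4c2. So r4c2=5.
Step 8. [r3c1∈{1}] r3c1 is down to just 1. So r3c1=1.
Step 9. [r2c2∈{4}] nothing but 4 survives at r2c2. So r2c2=4.
Step 10. [r2c4∈{1,2}] in row 2, 2 fits only at r2c4. So r2c4=2.
Step 11. [r5c6∈{3}] r5c6 is down to just 3. So r5c6=3.
Step 12. [r2c3∈{1}] r2c3's peers cover all but 1 ⇒ r2c3=1.
Step 13. [r2c1∈{5}] r2c1's peers cover all but 5 ⇒ r2c1=5.
Step 14. [r5c1∈{6}] r5c1's peers cover all but 6, so r5c1=6.
Step 15. [r2c5∈{3}] r2c5 has the single candidate 3, so r2c5=3.
Step 16. [r1c4∈{1}] r1c4's peers cover all but 1, so r1c4=1.
Step 17. [r3c2∈{3}] r3c2 is down to just 3. So r3c2=3.
Step 18. [r4c3∈{6}] nothing but 6 survives at r4c3. So r4c3=6.
Step 19. [r6c5∈{5}] r6c5 has the single candidate 5. So r6c5=5.
Step 20. [r3c4∈{5}] r3c4 has the single candidate 5, so r3c4=5.
Step 21. [r3c3∈{4}] only 4 remains possible at r3c3, so r3c3=4.
Step 22. [r6c2∈{2}] only 2 remains possible at r6c2. So r6c2=2.
Step 23. [r5c4∈{4}] r5c4 has the single candidate 4. So r5c4=4.

Answer: 3 6 2 1 4 5 / 5 4 1 2 3 6 / 1 3 4 5 6 2 / 2 5 6 3 1 4 / 6 1 5 4 2 3 / 4 2 3 6 5 1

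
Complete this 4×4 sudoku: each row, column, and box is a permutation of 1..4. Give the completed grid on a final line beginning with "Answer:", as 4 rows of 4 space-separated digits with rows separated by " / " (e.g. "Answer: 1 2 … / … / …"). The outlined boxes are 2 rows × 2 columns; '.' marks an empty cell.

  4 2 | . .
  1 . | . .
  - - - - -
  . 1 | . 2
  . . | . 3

Step 1. [r1c3∈{1,3}] row 1 places 3 nowhere but r1c3 ⇒ r1c3=3.
Step 2. [r3c3∈{4}] r3c3 has the single candidate 4, so r3c3=4.
Step 3. [r4c2∈{4}] r4c2 has the single candidate 4. So r4c2=4.
Step 4. [r3c1∈{3}] r3c1's peers cover all but 3. So r3c1=3.
Step 5. [r2c2∈{3}] only 3 remains possible at r2c2. So r2c2=3.
Step 6. [r2c3∈{2}] nothing but 2 survives at r2c3, so r2c3=2.
Step 7. [r4c1∈{2}] r4c1 is down to just 2 ⇒ r4c1=2.
Step 8. [r2c4∈{4}] nothing but 4 survives at r2c4, so r2c4=4.
Step 9. [r1c4∈{1}] r1c4 has the single candidate 1. So r1c4=1.
Step 10. [r4c3∈{1}] r4c3's peers cover all but 1, so r4c3=1.

Answer: 4 2 3 1 / 1 3 2 4 / 3 1 4 2 / 2 4 1 3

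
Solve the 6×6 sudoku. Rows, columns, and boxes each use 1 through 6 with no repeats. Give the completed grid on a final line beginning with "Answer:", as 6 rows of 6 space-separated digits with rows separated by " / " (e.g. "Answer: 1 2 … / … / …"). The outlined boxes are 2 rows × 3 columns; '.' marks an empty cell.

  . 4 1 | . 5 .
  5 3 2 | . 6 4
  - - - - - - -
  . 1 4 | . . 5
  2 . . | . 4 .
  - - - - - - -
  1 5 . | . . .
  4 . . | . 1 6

Step 1. [r3c1∈{3,6}] in col 1, 3 fits only at r3c1, so r3c1=3.
Step 2. [r5c5∈{2,3}] r5c5 is the only open cell in col 5 admitting 3 ⇒ r5c5=3.
Step 3. [r5c6∈{2}] r5c6's peers cover all but 2 ⇒ r5c6=2.
Step 4. [r4c2∈{6}] r4c2's peers cover all but 6. So r4c2=6.
Step 5. [r1c4∈{2,3}] r1c4 is the only open cell in row 1 admitting 2 ⇒ r1c4=2.
Step 6. [r4c4∈{1,3}] col 4 places 3 nowhere but r4c4. So r4c4=3.
Step 7. [r6c3∈{3}] r6c3 is down to just 3. So r6c3=3.
Step 8. [r2c4∈{1}] r2c4's peers cover all but 1, so r2c4=1.
Step 9. [r1c6∈{3}] only 3 remains possible at r1c6 ⇒ r1c6=3.
Step 10. [r4c3∈{5}] nothing but 5 survives at r4c3, so r4c3=5.
Step 11. [r6c2∈{2}] r6c2 has the single candidate 2. So r6c2=2.
Step 12. [r6c4∈{5}] r6c4 is down to just 5 ⇒ r6c4=5.
Step 13. [r5c3∈{6}] nothing but 6 survives at r5c3, so r5c3=6.
Step 14. [r5c4∈{4}] r5c4 has the single candidate 4. So r5c4=4.
Step 15. [r1c1∈{6}] only 6 remains possible at r1c1, so r1c1=6.
Step 16. [r3c5∈{2}] r3c5 has the single candidate 2. So r3c5=2.
Step 17. [r4c6∈{1}] only 1 remains possible at r4c6 ⇒ r4c6=1.
Step 18. [r3c4∈{6}] r3c4 is down to just 6. So r3c4=6.

Answer: 6 4 1 2 5 3 / 5 3 2 1 6 4 / 3 1 4 6 2 5 / 2 6 5 3 4 1 / 1 5 6 4 3 2 / 4 2 3 5 1 6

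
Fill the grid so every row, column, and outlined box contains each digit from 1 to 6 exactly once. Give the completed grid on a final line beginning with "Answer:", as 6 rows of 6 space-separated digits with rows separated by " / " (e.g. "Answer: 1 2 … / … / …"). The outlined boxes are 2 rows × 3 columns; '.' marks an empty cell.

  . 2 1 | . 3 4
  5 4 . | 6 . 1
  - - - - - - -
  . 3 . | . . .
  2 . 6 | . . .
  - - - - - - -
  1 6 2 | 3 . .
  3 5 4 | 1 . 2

Step 1. [r3c5∈{1,2,4,5,6}] across row 3, 1 lands solely at r3c5 ⇒ r3c5=1.
Step 2. [r5c6∈{5}] nothing but 5 survives at r5c6, so r5c6=5.
Step 3. [r4c5∈{4,5}] r4c5 is the only open cell in col 5 admitting 5, so r4c5=5.
Step 4. [r3c4∈{2,4}] in row 3, 2 fits only at r3c4, so r3c4=2.
Step 5. [r4c6∈{3}] r4c6 is down to just 3, so r4c6=3.
Step 6. [r3c3∈{5}] nothing but 5 survives at r3c3. So r3c3=5.
Step 7. [r6c5∈{6}] r6c5's peers cover all but 6. So r6c5=6.
Step 8. [r4c4∈{4}] only 4 remains possible at r4c4, so r4c4=4.
Step 9. [r3c1∈{4}] r3c1 has the single candidate 4. So r3c1=4.
Step 10. [r2c3∈{3}] only 3 remains possible at r2c3, so r2c3=3.
Step 11. [r1c1∈{6}] nothing but 6 survives at r1c1, so r1c1=6.
Step 12. [r5c5∈{4}] r5c5 has the single candidate 4, so r5c5=4.
Step 13. [r4c2∈{1}] only 1 remains possible at r4c2 ⇒ r4c2=1.
Step 14. [r1c4∈{5}] nothing but 5 survives at r1c4. So r1c4=5.
Step 15. [r3c6∈{6}] r3c6 has the single candidate 6. So r3c6=6.
Step 16. [r2c5∈{2}] r2c5's peers cover all but 2, so r2c5=2.

Answer: 6 2 1 5 3 4 / 5 4 3 6 2 1 / 4 3 5 2 1 6 / 2 1 6 4 5 3 / 1 6 2 3 4 5 / 3 5 4 1 6 2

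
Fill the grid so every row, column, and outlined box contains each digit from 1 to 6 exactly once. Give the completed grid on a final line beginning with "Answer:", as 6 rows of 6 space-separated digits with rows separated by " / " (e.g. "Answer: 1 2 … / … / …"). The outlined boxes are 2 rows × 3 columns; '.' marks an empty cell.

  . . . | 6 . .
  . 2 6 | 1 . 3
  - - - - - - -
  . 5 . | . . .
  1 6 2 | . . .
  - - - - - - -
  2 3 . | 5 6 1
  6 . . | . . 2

Step 1. [r5c3∈{4}] nothing but 4 survives at r5c3, so r5c3=4.
Step 2. [r3c1∈{3,4}] r3c1 is the only open cell in box 3 admitting 4 ⇒ r3c1=4.
Step 3. [r2c5∈{4,5}] r2c5 is the only open cell in row 2 admitting 4. So r2c5=4.
Step 4. [r1c6∈{5}] r1c6 is down to just 5, so r1c6=5.
Step 5. [r6c5∈{3}] r6c5's peers cover all but 3 ⇒ r6c5=3.
Step 6. [r3c3∈{3}] r3c3 is down to just 3. So r3c3=3.
Step 7. [r1c3∈{1}] r1c3's peers cover all but 1 ⇒ r1c3=1.
Step 8. [r4c6∈{4}] r4c6 has the single candidate 4, so r4c6=4.
Step 9. [r3c5∈{1,2}] across row 3, 1 lands solely at r3c5, so r3c5=1.
Step 10. [r3c4∈{2}] r3c4 is down to just 2. So r3c4=2.
Step 11. [r6c2∈{1}] r6c2 is down to just 1 ⇒ r6c2=1.
Step 12. [r1c1∈{3}] only 3 remains possible at r1c1, so r1c1=3.
Step 13. [r6c3∈{5}] only 5 remains possible at r6c3. So r6c3=5.
Step 14. [r3c6∈{6}] r3c6 is down to just 6, so r3c6=6.
Step 15. [r1c5∈{2}] r1c5 is down to just 2. So r1c5=2.
Step 16. [r1c2∈{4}] r1c2 is down to just 4. So r1c2=4.
Step 17. [r6c4∈{4}] r6c4's peers cover all but 4. So r6c4=4.
Step 18. [r4c5∈{5}] r4c5 is down to just 5 ⇒ r4c5=5.
Step 19. [r2c1∈{5}] nothing but 5 survives at r2c1. So r2c1=5.
Step 20. [r4c4∈{3}] r4c4 has the single candidate 3 ⇒ r4c4=3.

Answer: 3 4 1 6 2 5 / 5 2 6 1 4 3 / 4 5 3 2 1 6 / 1 6 2 3 5 4 / 2 3 4 5 6 1 / 6 1 5 4 3 2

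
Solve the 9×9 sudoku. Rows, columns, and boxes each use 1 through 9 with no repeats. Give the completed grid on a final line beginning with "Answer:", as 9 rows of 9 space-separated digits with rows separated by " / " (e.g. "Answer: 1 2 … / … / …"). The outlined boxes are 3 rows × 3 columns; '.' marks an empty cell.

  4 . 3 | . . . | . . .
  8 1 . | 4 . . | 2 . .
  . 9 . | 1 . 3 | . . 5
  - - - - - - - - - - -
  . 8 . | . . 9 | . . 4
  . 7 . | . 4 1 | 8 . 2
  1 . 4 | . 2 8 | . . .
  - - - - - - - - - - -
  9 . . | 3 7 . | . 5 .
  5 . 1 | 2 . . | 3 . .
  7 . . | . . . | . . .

Step 1. [r9c5∈{1,5,6,8,9}] 1 has one home in col 5: r9c5, so r9c5=1.
Step 2. [r9c8∈{2,4,6,8,9}] in col 8, 2 fits only at r9c8 ⇒ r9c8=2.
Step 3. [r4c5∈{3,5,6}] r4c5 is the only open cell in col 5 admitting 3 ⇒ r4c5=3.
Step 4. [r1c6∈{2,5,6,7}] col 6 places 2 nowhere but r1c6, so r1c6=2.
Step 5. [r2c6∈{5,6,7}] 7 has one home in col 6: r2c6 ⇒ r2c6=7.
Step 6. [r3c3∈{2,6,7}] col 3 places 7 nowhere but r3c3, so r3c3=7.
Step 7. [r5c3∈{5,6,9}] across col 3, 9 lands solely at r5c3, so r5c3=9.
Step 8. [r5c4∈{5,6}] in row 5, 5 fits only at r5c4. So r5c4=5.
Step 9. [r7c2∈{2,4,6}] 2 has one home in col 2: r7c2. So r7c2=2.
Step 10. [r5c1∈{3,6}] in col 1, 3 fits only at r5c1 ⇒ r5c1=3.
Step 11. [r5c8∈{6}] nothing but 6 survives at r5c8, so r5c8=6.
Step 12. [r4c3∈{2,5,6}] in col 3, 2 fits only at r4c3. So r4c3=2.
Step 13. [r4c7∈{1,5,7}] across row 4, 5 lands solely at r4c7, so r4c7=5.
Step 14. [r4c1∈{6}] r4c1 has the single candidate 6. So r4c1=6.
Step 15. [r2c3∈{5,6}] across col 3, 5 lands solely at r2c3 ⇒ r2c3=5.
Step 16. [r1c2∈{6}] r1c2 has the single candidate 6. So r1c2=6.
Step 17. [r8c2∈{4}] only 4 remains possible at r8c2. So r8c2=4.
Step 18. [r8c6∈{6}] r8c6 is down to just 6, so r8c6=6.
Step 19. [r3c8∈{4,8}] col 8 places 4 nowhere but r3c8. So r3c8=4.
Step 20. [r3c7∈{6}] only 6 remains possible at r3c7. So r3c7=6.
Step 21. [r3c5∈{8}] r3c5 is down to just 8 ⇒ r3c5=8.
Step 22. [r1c4∈{9}] only 9 remains possible at r1c4 ⇒ r1c4=9.
Step 23. [r8c5∈{9}] nothing but 9 survives at r8c5. So r8c5=9.
Step 24. [r7c6∈{4}] nothing but 4 survives at r7c6 ⇒ r7c6=4.
Step 25. [r7c7∈{1}] r7c7 is down to just 1. So r7c7=1.
Step 26. [r1c7∈{7}] only 7 remains possible at r1c7 ⇒ r1c7=7.
Step 27. [r6c7∈{9}] r6c7 is down to just 9. So r6c7=9.
Step 28. [r9c9∈{6,8,9}] across row 9, 9 lands solely at r9c9 ⇒ r9c9=9.
Step 29. [r1c9∈{1,8}] col 9 places 1 nowhere but r1c9 ⇒ r1c9=1.
Step 30. [r7c9∈{6,8}] in col 9, 6 fits only at r7c9 ⇒ r7c9=6.
Step 31. [r2c9∈{3}] r2c9's peers cover all but 3, so r2c9=3.
Step 32. [r6c9∈{7}] r6c9 has the single candidate 7. So r6c9=7.
Step 33. [r9c3∈{6,8}] r9c3 is the only open cell in row 9 admitting 6 ⇒ r9c3=6.
Step 34. [r1c8∈{8}] r1c8 has the single candidate 8. So r1c8=8.
Step 35. [r4c8∈{1}] r4c8's peers cover all but 1 ⇒ r4c8=1.
Step 36. [r6c4∈{6}] r6c4's peers cover all but 6, so r6c4=6.
Step 37. [r9c6∈{5}] r9c6 is down to just 5 ⇒ r9c6=5.
Step 38. [r1c5∈{5}] r1c5 has the single candidate 5, so r1c5=5.
Step 39. [r8c8∈{7}] r8c8 has the single candidate 7 ⇒ r8c8=7.
Step 40. [r2c8∈{9}] nothing but 9 survives at r2c8 ⇒ r2c8=9.
Step 41. [r8c9∈{8}] r8c9 has the single candidate 8 ⇒ r8c9=8.
Step 42. [r3c1∈{2}] nothing but 2 survives at r3c1 ⇒ r3c1=2.
Step 43. [r9c7∈{4}] only 4 remains possible at r9c7. So r9c7=4.
Step 44. [r4c4∈{7}] only 7 remains possible at r4c4, so r4c4=7.
Step 45. [r6c8∈{3}] r6c8 is down to just 3, so r6c8=3.
Step 46. [r7c3∈{8}] r7c3 has the single candidate 8 ⇒ r7c3=8.
Step 47. [r9c4∈{8}] r9c4 has the single candidate 8. So r9c4=8.
Step 48. [r6c2∈{5}] r6c2 is down to just 5. So r6c2=5.
Step 49. [r9c2∈{3}] nothing but 3 survives at r9c2 ⇒ r9c2=3.
Step 50. [r2c5∈{6}] r2c5's peers cover all but 6. So r2c5=6.

Answer: 4 6 3 9 5 2 7 8 1 / 8 1 5 4 6 7 2 9 3 / 2 9 7 1 8 3 6 4 5 / 6 8 2 7 3 9 5 1 4 / 3 7 9 5 4 1 8 6 2 / 1 5 4 6 2 8 9 3 7 / 9 2 8 3 7 4 1 5 6 / 5 4 1 2 9 6 3 7 8 / 7 3 6 8 1 5 4 2 9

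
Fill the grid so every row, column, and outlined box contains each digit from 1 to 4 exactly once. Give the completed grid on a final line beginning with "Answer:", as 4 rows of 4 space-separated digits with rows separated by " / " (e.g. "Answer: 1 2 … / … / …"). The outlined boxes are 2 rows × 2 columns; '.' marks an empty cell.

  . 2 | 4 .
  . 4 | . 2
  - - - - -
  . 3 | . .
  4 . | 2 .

Step 1. [r3c3∈{1}] r3c3's peers cover all but 1, so r3c3=1.
Step 2. [r2c1∈{1,3}] across row 2, 1 lands solely at r2c1. So r2c1=1.
Step 3. [r2c3∈{3}] r2c3 is down to just 3, so r2c3=3.
Step 4. [r1c1∈{3}] r1c1 has the single candidate 3, so r1c1=3.
Step 5. [r3c4∈{4}] r3c4 has the single candidate 4 ⇒ r3c4=4.
Step 6. [r3c1∈{2}] r3c1 has the single candidate 2. So r3c1=2.
Step 7. [r1c4∈{1}] r1c4's peers cover all but 1 ⇒ r1c4=1.
Step 8. [r4c2∈{1}] r4c2 is down to just 1. So r4c2=1.
Step 9. [r4c4∈{3}] r4c4's peers cover all but 3. So r4c4=3.

Answer: 3 2 4 1 / 1 4 3 2 / 2 3 1 4 / 4 1 2 3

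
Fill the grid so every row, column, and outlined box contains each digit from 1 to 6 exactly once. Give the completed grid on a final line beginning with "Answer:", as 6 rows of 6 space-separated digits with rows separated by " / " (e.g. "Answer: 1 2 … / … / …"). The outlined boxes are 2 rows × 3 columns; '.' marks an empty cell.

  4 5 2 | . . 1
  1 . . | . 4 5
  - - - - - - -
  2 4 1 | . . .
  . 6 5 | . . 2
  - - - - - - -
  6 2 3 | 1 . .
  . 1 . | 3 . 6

Step 1. [r1c4∈{6}] r1c4 is down to just 6, so r1c4=6.
Step 2. [r3c6∈{3}] r3c6's peers cover all but 3. So r3c6=3.
Step 3. [r5c5∈{5}] nothing but 5 survives at r5c5, so r5c5=5.
Step 4. [r4c4∈{4}] r4c4's peers cover all but 4 ⇒ r4c4=4.
Step 5. [r5c6∈{4}] r5c6 has the single candidate 4. So r5c6=4.
Step 6. [r2c4∈{2}] r2c4's peers cover all but 2, so r2c4=2.
Step 7. [r4c5∈{1}] nothing but 1 survives at r4c5, so r4c5=1.
Step 8. [r3c5∈{6}] nothing but 6 survives at r3c5. So r3c5=6.
Step 9. [r6c3∈{4}] only 4 remains possible at r6c3, so r6c3=4.
Step 10. [r2c2∈{3}] r2c2 is down to just 3 ⇒ r2c2=3.
Step 11. [r4c1∈{3}] r4c1 is down to just 3. So r4c1=3.
Step 12. [r6c1∈{5}] nothing but 5 survives at r6c1. So r6c1=5.
Step 13. [r3c4∈{5}] r3c4 is down to just 5 ⇒ r3c4=5.
Step 14. [r1c5∈{3}] r1c5's peers cover all but 3, so r1c5=3.
Step 15. [r2c3∈{6}] only 6 remains possible at r2c3 ⇒ r2c3=6.
Step 16. [r6c5∈{2}] only 2 remains possible at r6c5 ⇒ r6c5=2.

Answer: 4 5 2 6 3 1 / 1 3 6 2 4 5 / 2 4 1 5 6 3 / 3 6 5 4 1 2 / 6 2 3 1 5 4 / 5 1 4 3 2 6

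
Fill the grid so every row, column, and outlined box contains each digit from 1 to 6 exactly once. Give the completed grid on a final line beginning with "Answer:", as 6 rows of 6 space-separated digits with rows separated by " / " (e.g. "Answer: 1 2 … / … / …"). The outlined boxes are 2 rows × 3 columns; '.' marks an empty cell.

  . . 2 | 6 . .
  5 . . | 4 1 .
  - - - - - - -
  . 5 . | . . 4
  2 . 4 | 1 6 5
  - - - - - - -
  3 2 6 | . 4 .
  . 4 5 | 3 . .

Step 1. [r2c3∈{3}] r2c3's peers cover all but 3, so r2c3=3.
Step 2. [r6c1∈{1}] r6c1 has the single candidate 1, so r6c1=1.
Step 3. [r3c5∈{2,3}] r3c5 is the only open cell in row 3 admitting 3, so r3c5=3.
Step 4. [r2c6∈{2}] r2c6 has the single candidate 2, so r2c6=2.
Step 5. [r3c4∈{2}] nothing but 2 survives at r3c4. So r3c4=2.
Step 6. [r1c6∈{3}] r1c6's peers cover all but 3 ⇒ r1c6=3.
Step 7. [r1c5∈{5}] only 5 remains possible at r1c5 ⇒ r1c5=5.
Step 8. [r1c2∈{1}] r1c2's peers cover all but 1 ⇒ r1c2=1.
Step 9. [r5c6∈{1}] r5c6 is down to just 1. So r5c6=1.
Step 10. [r3c1∈{6}] r3c1 is down to just 6. So r3c1=6.
Step 11. [r3c3∈{1}] nothing but 1 survives at r3c3 ⇒ r3c3=1.
Step 12. [r5c4∈{5}] r5c4's peers cover all but 5 ⇒ r5c4=5.
Step 13. [r6c6∈{6}] r6c6's peers cover all but 6 ⇒ r6c6=6.
Step 14. [r4c2∈{3}] r4c2's peers cover all but 3. So r4c2=3.
Step 15. [r2c2∈{6}] nothing but 6 survives at r2c2 ⇒ r2c2=6.
Step 16. [r1c1∈{4}] nothing but 4 survives at r1c1, so r1c1=4.
Step 17. [r6c5∈{2}] r6c5's peers cover all but 2 ⇒ r6c5=2.

Answer: 4 1 2 6 5 3 / 5 6 3 4 1 2 / 6 5 1 2 3 4 / 2 3 4 1 6 5 / 3 2 6 5 4 1 / 1 4 5 3 2 6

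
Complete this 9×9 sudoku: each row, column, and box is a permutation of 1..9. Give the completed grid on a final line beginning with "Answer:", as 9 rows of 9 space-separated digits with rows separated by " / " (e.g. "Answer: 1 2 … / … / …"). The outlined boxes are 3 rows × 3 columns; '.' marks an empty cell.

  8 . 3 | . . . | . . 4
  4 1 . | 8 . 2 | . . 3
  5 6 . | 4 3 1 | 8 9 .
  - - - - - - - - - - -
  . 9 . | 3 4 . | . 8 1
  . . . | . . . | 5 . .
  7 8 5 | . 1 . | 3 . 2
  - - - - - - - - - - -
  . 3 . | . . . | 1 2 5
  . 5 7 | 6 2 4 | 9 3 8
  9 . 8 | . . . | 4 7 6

Step 1. [r6c4∈{9}] r6c4 is down to just 9, so r6c4=9.
Step 2. [r1c2∈{2,7}] in col 2, 7 fits only at r1c2. So r1c2=7.
Step 3. [r2c5∈{5,6,7,9}] across box 2, 7 lands solely at r2c5 ⇒ r2c5=7.
Step 4. [r6c6∈{6}] nothing but 6 survives at r6c6 ⇒ r6c6=6.
Step 5. [r1c4∈{5}] r1c4 is down to just 5 ⇒ r1c4=5.
Step 6. [r2c7∈{6}] only 6 remains possible at r2c7. So r2c7=6.
Step 7. [r5c4∈{2,7}] across col 4, 2 lands solely at r5c4. So r5c4=2.
Step 8. [r5c3∈{1,4,6}] r5c3 is the only open cell in col 3 admitting 1 ⇒ r5c3=1.
Step 9. [r7c1∈{6}] r7c1 is down to just 6, so r7c1=6.
Step 10. [r1c6∈{9}] nothing but 9 survives at r1c6 ⇒ r1c6=9.
Step 11. [r4c7∈{7}] nothing but 7 survives at r4c7 ⇒ r4c7=7.
Step 12. [r5c5∈{8}] only 8 remains possible at r5c5. So r5c5=8.
Step 13. [r9c5∈{5}] r9c5's peers cover all but 5. So r9c5=5.
Step 14. [r5c6∈{7}] r5c6 is down to just 7 ⇒ r5c6=7.
Step 15. [r5c2∈{4}] r5c2's peers cover all but 4, so r5c2=4.
Step 16. [r4c1∈{2}] r4c1 is down to just 2, so r4c1=2.
Step 17. [r9c2∈{2}] r9c2's peers cover all but 2, so r9c2=2.
Step 18. [r9c4∈{1}] r9c4 has the single candidate 1, so r9c4=1.
Step 19. [r4c6∈{5}] r4c6's peers cover all but 5, so r4c6=5.
Step 20. [r8c1∈{1}] nothing but 1 survives at r8c1 ⇒ r8c1=1.
Step 21. [r7c3∈{4}] r7c3's peers cover all but 4, so r7c3=4.
Step 22. [r7c5∈{9}] nothing but 9 survives at r7c5 ⇒ r7c5=9.
Step 23. [r1c8∈{1}] r1c8's peers cover all but 1 ⇒ r1c8=1.
Step 24. [r3c3∈{2}] r3c3's peers cover all but 2 ⇒ r3c3=2.
Step 25. [r9c6∈{3}] r9c6's peers cover all but 3. So r9c6=3.
Step 26. [r5c9∈{9}] r5c9 has the single candidate 9. So r5c9=9.
Step 27. [r2c8∈{5}] r2c8's peers cover all but 5 ⇒ r2c8=5.
Step 28. [r7c6∈{8}] r7c6 is down to just 8 ⇒ r7c6=8.
Step 29. [r5c1∈{3}] nothing but 3 survives at r5c1, so r5c1=3.
Step 30. [r1c7∈{2}] r1c7's peers cover all but 2 ⇒ r1c7=2.
Step 31. [r7c4∈{7}] r7c4 is down to just 7 ⇒ r7c4=7.
Step 32. [r2c3∈{9}] r2c3's peers cover all but 9, so r2c3=9.
Step 33. [r5c8∈{6}] nothing but 6 survives at r5c8, so r5c8=6.
Step 34. [r3c9∈{7}] r3c9 has the single candidate 7 ⇒ r3c9=7.
Step 35. [r1c5∈{6}] only 6 remains possible at r1c5 ⇒ r1c5=6.
Step 36. [r4c3∈{6}] nothing but 6 survives at r4c3 ⇒ r4c3=6.
Step 37. [r6c8∈{4}] r6c8's peers cover all but 4 ⇒ r6c8=4.

Answer: 8 7 3 5 6 9 2 1 4 / 4 1 9 8 7 2 6 5 3 / 5 6 2 4 3 1 8 9 7 / 2 9 6 3 4 5 7 8 1 / 3 4 1 2 8 7 5 6 9 / 7 8 5 9 1 6 3 4 2 / 6 3 4 7 9 8 1 2 5 / 1 5 7 6 2 4 9 3 8 / 9 2 8 1 5 3 4 7 6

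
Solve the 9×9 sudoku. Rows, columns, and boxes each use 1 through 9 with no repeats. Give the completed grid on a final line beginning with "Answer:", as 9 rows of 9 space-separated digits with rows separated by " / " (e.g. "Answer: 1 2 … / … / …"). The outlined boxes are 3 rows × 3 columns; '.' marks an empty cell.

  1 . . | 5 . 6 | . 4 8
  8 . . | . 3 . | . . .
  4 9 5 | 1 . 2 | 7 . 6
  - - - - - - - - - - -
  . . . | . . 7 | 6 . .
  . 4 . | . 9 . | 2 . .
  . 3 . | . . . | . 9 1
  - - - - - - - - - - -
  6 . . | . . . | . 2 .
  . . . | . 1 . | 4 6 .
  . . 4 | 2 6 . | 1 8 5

Step 1. [r9c2∈{7}] only 7 remains possible at r9c2. So r9c2=7.
Step 2. [r6c7∈{5,8}] 8 has one home in col 7: r6c7. So r6c7=8.
Step 3. [r5c8∈{3,5,7}] r5c8 is the only open cell in col 8 admitting 7, so r5c8=7.
Step 4. [r5c9∈{3}] only 3 remains possible at r5c9 ⇒ r5c9=3.
Step 5. [r1c2∈{2}] r1c2's peers cover all but 2, so r1c2=2.
Step 6. [r7c7∈{3,9}] 3 has one home in box 9: r7c7, so r7c7=3.
Step 7. [r5c1∈{5}] r5c1's peers cover all but 5, so r5c1=5.
Step 8. [r1c5∈{7}] r1c5 has the single candidate 7. So r1c5=7.
Step 9. [r4c4∈{3,4,8}] across row 4, 3 lands solely at r4c4 ⇒ r4c4=3.
Step 10. [r2c7∈{5,9}] r2c7 is the only open cell in col 7 admitting 5 ⇒ r2c7=5.
Step 11. [r2c3∈{6,7}] across row 2, 7 lands solely at r2c3, so r2c3=7.
Step 12. [r3c5∈{8}] nothing but 8 survives at r3c5. So r3c5=8.
Step 13. [r5c6∈{1,8}] across col 6, 1 lands solely at r5c6. So r5c6=1.
Step 14. [r5c4∈{6,8}] in box 5, 8 fits only at r5c4. So r5c4=8.
Step 15. [r6c4∈{4,6}] in col 4, 6 fits only at r6c4 ⇒ r6c4=6.
Step 16. [r6c3∈{2}] r6c3 is down to just 2. So r6c3=2.
Step 17. [r4c1∈{9}] r4c1 is down to just 9 ⇒ r4c1=9.
Step 18. [r9c6∈{3,9}] 9 has one home in row 9: r9c6. So r9c6=9.
Step 19. [r8c6∈{3,5,8}] 3 has one home in col 6: r8c6 ⇒ r8c6=3.
Step 20. [r7c6∈{4,5,8}] col 6 places 8 nowhere but r7c6. So r7c6=8.
Step 21. [r7c5∈{4,5}] r7c5 is the only open cell in box 8 admitting 5, so r7c5=5.
Step 22. [r7c4∈{4,7}] 4 has one home in row 7: r7c4. So r7c4=4.
Step 23. [r7c9∈{7,9}] r7c9 is the only open cell in row 7 admitting 7. So r7c9=7.
Step 24. [r6c5∈{4}] nothing but 4 survives at r6c5, so r6c5=4.
Step 25. [r8c9∈{9}] r8c9 has the single candidate 9. So r8c9=9.
Step 26. [r8c3∈{8}] nothing but 8 survives at r8c3. So r8c3=8.
Step 27. [r4c3∈{1}] r4c3's peers cover all but 1. So r4c3=1.
Step 28. [r3c8∈{3}] r3c8 is down to just 3 ⇒ r3c8=3.
Step 29. [r1c3∈{3}] nothing but 3 survives at r1c3 ⇒ r1c3=3.
Step 30. [r9c1∈{3}] r9c1 is down to just 3. So r9c1=3.
Step 31. [r8c1∈{2}] only 2 remains possible at r8c1, so r8c1=2.
Step 32. [r5c3∈{6}] only 6 remains possible at r5c3, so r5c3=6.
Step 33. [r2c6∈{4}] only 4 remains possible at r2c6 ⇒ r2c6=4.
Step 34. [r4c2∈{8}] only 8 remains possible at r4c2 ⇒ r4c2=8.
Step 35. [r8c4∈{7}] r8c4's peers cover all but 7, so r8c4=7.
Step 36. [r4c9∈{4}] only 4 remains possible at r4c9 ⇒ r4c9=4.
Step 37. [r2c2∈{6}] r2c2 has the single candidate 6 ⇒ r2c2=6.
Step 38. [r7c2∈{1}] r7c2's peers cover all but 1 ⇒ r7c2=1.
Step 39. [r6c6∈{5}] r6c6's peers cover all but 5 ⇒ r6c6=5.
Step 40. [r4c5∈{2}] r4c5 is down to just 2. So r4c5=2.
Step 41. [r1c7∈{9}] nothing but 9 survives at r1c7, so r1c7=9.
Step 42. [r2c9∈{2}] r2c9 is down to just 2. So r2c9=2.
Step 43. [r2c4∈{9}] r2c4 has the single candidate 9 ⇒ r2c4=9.
Step 44. [r7c3∈{9}] only 9 remains possible at r7c3. So r7c3=9.
Step 45. [r8c2∈{5}] r8c2 is down to just 5 ⇒ r8c2=5.
Step 46. [r2c8∈{1}] r2c8's peers cover all but 1 ⇒ r2c8=1.
Step 47. [r4c8∈{5}] r4c8 is down to just 5 ⇒ r4c8=5.
Step 48. [r6c1∈{7}] r6c1 has the single candidate 7, so r6c1=7.

Answer: 1 2 3 5 7 6 9 4 8 / 8 6 7 9 3 4 5 1 2 / 4 9 5 1 8 2 7 3 6 / 9 8 1 3 2 7 6 5 4 / 5 4 6 8 9 1 2 7 3 / 7 3 2 6 4 5 8 9 1 / 6 1 9 4 5 8 3 2 7 / 2 5 8 7 1 3 4 6 9 / 3 7 4 2 6 9 1 8 5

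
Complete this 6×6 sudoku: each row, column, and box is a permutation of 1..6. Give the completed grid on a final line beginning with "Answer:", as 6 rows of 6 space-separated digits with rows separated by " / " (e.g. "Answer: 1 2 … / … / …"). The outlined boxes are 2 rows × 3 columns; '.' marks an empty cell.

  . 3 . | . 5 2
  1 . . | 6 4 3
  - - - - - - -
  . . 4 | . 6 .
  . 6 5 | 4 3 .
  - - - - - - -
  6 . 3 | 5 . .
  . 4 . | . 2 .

Step 1. [r5c5∈{1}] only 1 remains possible at r5c5, so r5c5=1.
Step 2. [r3c4∈{1,2}] across col 4, 2 lands solely at r3c4, so r3c4=2.
Step 3. [r2c2∈{2,5}] r2c2 is the only open cell in row 2 admitting 5, so r2c2=5.
Step 4. [r3c2∈{1}] only 1 remains possible at r3c2 ⇒ r3c2=1.
Step 5. [r5c2∈{2}] r5c2's peers cover all but 2, so r5c2=2.
Step 6. [r6c3∈{1}] only 1 remains possible at r6c3. So r6c3=1.
Step 7. [r6c1∈{5}] r6c1's peers cover all but 5. So r6c1=5.
Step 8. [r2c3∈{2}] nothing but 2 survives at r2c3 ⇒ r2c3=2.
Step 9. [r4c6∈{1}] r4c6 has the single candidate 1, so r4c6=1.
Step 10. [r1c4∈{1}] only 1 remains possible at r1c4. So r1c4=1.
Step 11. [r1c3∈{6}] only 6 remains possible at r1c3, so r1c3=6.
Step 12. [r3c1∈{3}] only 3 remains possible at r3c1, so r3c1=3.
Step 13. [r6c6∈{6}] r6c6 has the single candidate 6 ⇒ r6c6=6.
Step 14. [r1c1∈{4}] r1c1 is down to just 4, so r1c1=4.
Step 15. [r5c6∈{4}] only 4 remains possible at r5c6. So r5c6=4.
Step 16. [r3c6∈{5}] r3c6 is down to just 5, so r3c6=5.
Step 17. [r4c1∈{2}] r4c1 is down to just 2. So r4c1=2.
Step 18. [r6c4∈{3}] r6c4 has the single candidate 3, so r6c4=3.

Answer: 4 3 6 1 5 2 / 1 5 2 6 4 3 / 3 1 4 2 6 5 / 2 6 5 4 3 1 / 6 2 3 5 1 4 / 5 4 1 3 2 6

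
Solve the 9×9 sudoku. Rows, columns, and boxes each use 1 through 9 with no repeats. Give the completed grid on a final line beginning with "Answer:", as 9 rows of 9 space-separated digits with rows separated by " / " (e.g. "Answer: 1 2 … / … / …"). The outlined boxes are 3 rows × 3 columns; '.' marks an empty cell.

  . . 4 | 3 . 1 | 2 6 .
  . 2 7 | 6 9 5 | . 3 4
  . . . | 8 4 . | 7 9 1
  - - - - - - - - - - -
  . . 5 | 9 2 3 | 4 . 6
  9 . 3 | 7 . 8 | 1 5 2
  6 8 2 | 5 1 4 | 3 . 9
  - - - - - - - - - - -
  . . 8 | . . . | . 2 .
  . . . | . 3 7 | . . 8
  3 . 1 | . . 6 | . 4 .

Step 1. [r7c5∈{5}] only 5 remains possible at r7c5. So r7c5=5.
Step 2. [r8c3∈{6,9}] in col 3, 9 fits only at r8c3, so r8c3=9.
Step 3. [r3c1∈{5}] only 5 remains possible at r3c1 ⇒ r3c1=5.
Step 4. [r5c2∈{4}] r5c2's peers cover all but 4, so r5c2=4.
Step 5. [r7c4∈{1,4}] r7c4 is the only open cell in row 7 admitting 1, so r7c4=1.
Step 6. [r2c1∈{1,8}] in row 2, 1 fits only at r2c1 ⇒ r2c1=1.
Step 7. [r4c1∈{7}] r4c1 is down to just 7, so r4c1=7.
Step 8. [r9c7∈{5,9}] in row 9, 9 fits only at r9c7 ⇒ r9c7=9.
Step 9. [r8c7∈{5,6}] in col 7, 5 fits only at r8c7 ⇒ r8c7=5.
Step 10. [r9c9∈{7}] r9c9 has the single candidate 7, so r9c9=7.
Step 11. [r8c2∈{6}] r8c2's peers cover all but 6. So r8c2=6.
Step 12. [r8c1∈{2,4}] col 1 places 2 nowhere but r8c1 ⇒ r8c1=2.
Step 13. [r3c6∈{2}] r3c6 has the single candidate 2. So r3c6=2.
Step 14. [r7c2∈{7}] r7c2's peers cover all but 7, so r7c2=7.
Step 15. [r1c1∈{8}] nothing but 8 survives at r1c1. So r1c1=8.
Step 16. [r7c9∈{3}] r7c9's peers cover all but 3. So r7c9=3.
Step 17. [r4c2∈{1}] r4c2 is down to just 1, so r4c2=1.
Step 18. [r9c4∈{2}] r9c4 is down to just 2 ⇒ r9c4=2.
Step 19. [r4c8∈{8}] r4c8 has the single candidate 8. So r4c8=8.
Step 20. [r9c2∈{5}] r9c2's peers cover all but 5. So r9c2=5.
Step 21. [r9c5∈{8}] r9c5's peers cover all but 8 ⇒ r9c5=8.
Step 22. [r8c4∈{4}] r8c4 has the single candidate 4 ⇒ r8c4=4.
Step 23. [r2c7∈{8}] only 8 remains possible at r2c7. So r2c7=8.
Step 24. [r3c2∈{3}] only 3 remains possible at r3c2 ⇒ r3c2=3.
Step 25. [r5c5∈{6}] only 6 remains possible at r5c5 ⇒ r5c5=6.
Step 26. [r7c1∈{4}] r7c1's peers cover all but 4 ⇒ r7c1=4.
Step 27. [r6c8∈{7}] r6c8 is down to just 7. So r6c8=7.
Step 28. [r1c2∈{9}] r1c2 has the single candidate 9, so r1c2=9.
Step 29. [r7c6∈{9}] nothing but 9 survives at r7c6. So r7c6=9.
Step 30. [r8c8∈{1}] r8c8 is down to just 1 ⇒ r8c8=1.
Step 31. [r1c5∈{7}] r1c5 is down to just 7, so r1c5=7.
Step 32. [r1c9∈{5}] r1c9's peers cover all but 5. So r1c9=5.
Step 33. [r7c7∈{6}] nothing but 6 survives at r7c7, so r7c7=6.
Step 34. [r3c3∈{6}] only 6 remains possible at r3c3 ⇒ r3c3=6.

Answer: 8 9 4 3 7 1 2 6 5 / 1 2 7 6 9 5 8 3 4 / 5 3 6 8 4 2 7 9 1 / 7 1 5 9 2 3 4 8 6 / 9 4 3 7 6 8 1 5 2 / 6 8 2 5 1 4 3 7 9 / 4 7 8 1 5 9 6 2 3 / 2 6 9 4 3 7 5 1 8 / 3 5 1 2 8 6 9 4 7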